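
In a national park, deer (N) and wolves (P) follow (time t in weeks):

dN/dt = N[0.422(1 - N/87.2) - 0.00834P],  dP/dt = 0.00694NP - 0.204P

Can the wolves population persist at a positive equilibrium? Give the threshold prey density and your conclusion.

The predator equation gives dP/dt > 0 only when N > 0.204/0.00694 = 29.4.
Without the predator, N → K = 87.2. Since 87.2 > 29.4, the predator can invade and persist.

Threshold N = 29.4; K > 29.4, so yes, the predator persists.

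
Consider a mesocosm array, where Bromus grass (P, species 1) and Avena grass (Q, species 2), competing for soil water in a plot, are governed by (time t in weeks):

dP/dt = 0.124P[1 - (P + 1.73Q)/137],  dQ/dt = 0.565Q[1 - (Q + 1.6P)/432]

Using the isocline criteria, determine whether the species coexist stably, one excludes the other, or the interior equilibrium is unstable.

Compare the nullcline intercepts: K1/α12 = 137/1.73 = 79.2 < K2 = 432; K2/α21 = 432/1.6 = 270 > K1 = 137.
Since the inequalities point opposite ways, species 2 can invade but species 1 cannot.

species 2 excludes species 1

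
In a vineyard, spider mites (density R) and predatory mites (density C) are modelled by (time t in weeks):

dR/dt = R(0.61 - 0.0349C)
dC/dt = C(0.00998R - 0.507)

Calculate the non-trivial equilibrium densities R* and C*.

Set dC/dt = 0 with C > 0: 0.00998R - 0.507 = 0, so R* = 0.507/0.00998 = 50.8.
Set dR/dt = 0 with R > 0: 0.61 - 0.0349C = 0, so C* = 0.61/0.0349 = 17.5.

R* ≈ 50.8, C* ≈ 17.5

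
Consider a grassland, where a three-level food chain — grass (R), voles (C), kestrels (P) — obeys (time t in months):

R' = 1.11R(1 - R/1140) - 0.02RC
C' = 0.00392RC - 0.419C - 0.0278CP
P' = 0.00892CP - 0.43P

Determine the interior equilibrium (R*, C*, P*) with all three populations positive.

From dP/dt = 0: 0.00892C* = 0.43, so C* = 48.2.
From dR/dt = 0: 1.11(1 - R*/1140) = 0.02·48.2, giving R* = 1140·(1 - 0.869) = 150.
From dC/dt = 0: 0.00392·150 - 0.419 = 0.0278P*, so P* = 0.168/0.0278 = 6.05.

R* ≈ 150, C* ≈ 48.2, P* ≈ 6.05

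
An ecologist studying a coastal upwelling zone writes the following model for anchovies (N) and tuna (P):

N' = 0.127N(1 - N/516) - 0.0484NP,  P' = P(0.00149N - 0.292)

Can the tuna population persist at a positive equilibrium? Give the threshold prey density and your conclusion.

Threshold N = 196; K > 196, so yes, the predator persists.

The predator equation gives dP/dt > 0 only when N > 0.292/0.00149 = 196.
Without the predator, N → K = 516. Since 516 > 196, the predator can invade and persist.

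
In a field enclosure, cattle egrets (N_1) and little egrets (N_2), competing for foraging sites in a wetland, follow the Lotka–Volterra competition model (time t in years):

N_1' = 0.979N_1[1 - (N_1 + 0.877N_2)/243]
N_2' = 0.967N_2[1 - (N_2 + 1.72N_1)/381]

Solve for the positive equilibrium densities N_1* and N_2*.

N_1* ≈ 179, N_2* ≈ 72.7

Setting both brackets to zero gives the nullclines N_1 + 0.877N_2 = 243 and 1.72N_1 + N_2 = 381.
Substituting N_2 = 381 - 1.72N_1 into the first: N_1(1 - 0.877·1.72) = 243 - 0.877·381.
So N_1* = -91.1/-0.508 = 179, and then N_2* = 381 - 1.72·179 = 72.7.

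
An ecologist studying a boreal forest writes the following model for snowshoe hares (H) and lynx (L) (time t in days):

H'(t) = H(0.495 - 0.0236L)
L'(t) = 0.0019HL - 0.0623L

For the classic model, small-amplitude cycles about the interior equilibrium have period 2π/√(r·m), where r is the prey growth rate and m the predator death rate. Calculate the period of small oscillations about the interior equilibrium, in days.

Here r = 0.495 and m = 0.0623, so r·m = 0.0308.
ω = √0.0308 = 0.176 per day, hence T = 2π/ω ≈ 35.8 days.

T ≈ 35.8 days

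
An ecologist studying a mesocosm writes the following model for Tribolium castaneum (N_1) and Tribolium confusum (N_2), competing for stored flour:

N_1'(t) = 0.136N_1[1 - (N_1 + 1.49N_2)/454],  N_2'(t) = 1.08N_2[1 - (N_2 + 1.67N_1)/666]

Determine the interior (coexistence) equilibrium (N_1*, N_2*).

N_1* ≈ 362, N_2* ≈ 61.9

Setting both brackets to zero gives the nullclines N_1 + 1.49N_2 = 454 and 1.67N_1 + N_2 = 666.
Substituting N_2 = 666 - 1.67N_1 into the first: N_1(1 - 1.49·1.67) = 454 - 1.49·666.
So N_1* = -538/-1.49 = 362, and then N_2* = 666 - 1.67·362 = 61.9.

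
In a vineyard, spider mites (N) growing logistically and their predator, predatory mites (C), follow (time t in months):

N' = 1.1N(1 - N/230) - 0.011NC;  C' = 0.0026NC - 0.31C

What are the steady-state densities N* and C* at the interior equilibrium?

N* ≈ 119, C* ≈ 48.2

From dC/dt = 0 with C > 0: 0.0026N* = 0.31, so N* = 119.
Substitute into dN/dt = 0: 1.1(1 - 119/230) = 0.011C*.
The bracket is 0.482, giving C* = 0.53/0.011 = 48.2.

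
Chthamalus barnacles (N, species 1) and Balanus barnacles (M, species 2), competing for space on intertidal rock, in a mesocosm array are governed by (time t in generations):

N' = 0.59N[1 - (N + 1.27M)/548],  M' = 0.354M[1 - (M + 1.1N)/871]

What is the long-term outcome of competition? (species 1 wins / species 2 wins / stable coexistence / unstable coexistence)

Compare the nullcline intercepts: K1/α12 = 548/1.27 = 431 < K2 = 871; K2/α21 = 871/1.1 = 792 > K1 = 548.
Since the inequalities point opposite ways, species 2 can invade but species 1 cannot.

species 2 excludes species 1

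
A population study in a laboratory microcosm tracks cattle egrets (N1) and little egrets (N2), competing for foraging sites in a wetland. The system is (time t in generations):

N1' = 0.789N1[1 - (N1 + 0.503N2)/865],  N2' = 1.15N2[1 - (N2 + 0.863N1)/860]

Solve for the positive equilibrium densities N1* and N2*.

Setting both brackets to zero gives the nullclines N1 + 0.503N2 = 865 and 0.863N1 + N2 = 860.
Substituting N2 = 860 - 0.863N1 into the first: N1(1 - 0.503·0.863) = 865 - 0.503·860.
So N1* = 432/0.566 = 764, and then N2* = 860 - 0.863·764 = 201.

N1* ≈ 764, N2* ≈ 201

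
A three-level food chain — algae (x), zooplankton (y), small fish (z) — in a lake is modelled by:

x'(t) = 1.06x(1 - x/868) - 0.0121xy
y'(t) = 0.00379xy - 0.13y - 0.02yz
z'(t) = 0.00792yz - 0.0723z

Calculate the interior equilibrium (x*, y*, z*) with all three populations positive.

From dz/dt = 0: 0.00792y* = 0.0723, so y* = 9.13.
From dx/dt = 0: 1.06(1 - x*/868) = 0.0121·9.13, giving x* = 868·(1 - 0.104) = 778.
From dy/dt = 0: 0.00379·778 - 0.13 = 0.02z*, so z* = 2.82/0.02 = 141.

x* ≈ 778, y* ≈ 9.13, z* ≈ 141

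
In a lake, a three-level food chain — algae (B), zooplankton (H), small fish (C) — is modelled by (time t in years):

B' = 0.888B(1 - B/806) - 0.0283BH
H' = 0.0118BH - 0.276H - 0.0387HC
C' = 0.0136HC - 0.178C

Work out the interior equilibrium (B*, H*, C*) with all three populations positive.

From dC/dt = 0: 0.0136H* = 0.178, so H* = 13.1.
From dB/dt = 0: 0.888(1 - B*/806) = 0.0283·13.1, giving B* = 806·(1 - 0.417) = 470.
From dH/dt = 0: 0.0118·470 - 0.276 = 0.0387C*, so C* = 5.27/0.0387 = 136.

B* ≈ 470, H* ≈ 13.1, C* ≈ 136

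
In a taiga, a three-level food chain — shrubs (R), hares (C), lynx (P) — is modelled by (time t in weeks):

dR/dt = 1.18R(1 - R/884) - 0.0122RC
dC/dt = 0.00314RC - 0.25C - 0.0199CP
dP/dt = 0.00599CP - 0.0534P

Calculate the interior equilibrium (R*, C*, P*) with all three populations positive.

From dP/dt = 0: 0.00599C* = 0.0534, so C* = 8.91.
From dR/dt = 0: 1.18(1 - R*/884) = 0.0122·8.91, giving R* = 884·(1 - 0.0922) = 803.
From dC/dt = 0: 0.00314·803 - 0.25 = 0.0199P*, so P* = 2.27/0.0199 = 114.

R* ≈ 803, C* ≈ 8.91, P* ≈ 114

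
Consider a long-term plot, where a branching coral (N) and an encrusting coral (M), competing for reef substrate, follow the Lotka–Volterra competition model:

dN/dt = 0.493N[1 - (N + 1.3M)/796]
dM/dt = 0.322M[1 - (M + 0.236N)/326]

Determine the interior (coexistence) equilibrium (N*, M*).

N* ≈ 537, M* ≈ 199

Setting both brackets to zero gives the nullclines N + 1.3M = 796 and 0.236N + M = 326.
Substituting M = 326 - 0.236N into the first: N(1 - 1.3·0.236) = 796 - 1.3·326.
So N* = 372/0.693 = 537, and then M* = 326 - 0.236·537 = 199.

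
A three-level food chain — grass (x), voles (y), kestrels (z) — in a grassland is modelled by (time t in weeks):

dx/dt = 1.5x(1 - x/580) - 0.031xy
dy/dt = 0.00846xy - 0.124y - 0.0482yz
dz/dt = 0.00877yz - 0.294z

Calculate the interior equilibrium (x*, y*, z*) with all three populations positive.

From dz/dt = 0: 0.00877y* = 0.294, so y* = 33.5.
From dx/dt = 0: 1.5(1 - x*/580) = 0.031·33.5, giving x* = 580·(1 - 0.693) = 178.
From dy/dt = 0: 0.00846·178 - 0.124 = 0.0482z*, so z* = 1.38/0.0482 = 28.7.

x* ≈ 178, y* ≈ 33.5, z* ≈ 28.7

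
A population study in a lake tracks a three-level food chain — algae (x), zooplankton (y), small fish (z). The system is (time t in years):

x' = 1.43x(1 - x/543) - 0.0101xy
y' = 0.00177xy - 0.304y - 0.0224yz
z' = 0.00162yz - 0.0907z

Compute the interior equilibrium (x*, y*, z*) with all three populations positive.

From dz/dt = 0: 0.00162y* = 0.0907, so y* = 56.
From dx/dt = 0: 1.43(1 - x*/543) = 0.0101·56, giving x* = 543·(1 - 0.395) = 328.
From dy/dt = 0: 0.00177·328 - 0.304 = 0.0224z*, so z* = 0.277/0.0224 = 12.4.

x* ≈ 328, y* ≈ 56, z* ≈ 12.4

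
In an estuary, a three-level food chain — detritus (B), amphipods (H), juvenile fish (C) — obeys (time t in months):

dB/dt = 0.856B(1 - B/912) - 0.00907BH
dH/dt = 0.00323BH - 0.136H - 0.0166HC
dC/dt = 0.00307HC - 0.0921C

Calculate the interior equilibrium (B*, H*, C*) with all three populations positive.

B* ≈ 622, H* ≈ 30, C* ≈ 113

From dC/dt = 0: 0.00307H* = 0.0921, so H* = 30.
From dB/dt = 0: 0.856(1 - B*/912) = 0.00907·30, giving B* = 912·(1 - 0.318) = 622.
From dH/dt = 0: 0.00323·622 - 0.136 = 0.0166C*, so C* = 1.87/0.0166 = 113.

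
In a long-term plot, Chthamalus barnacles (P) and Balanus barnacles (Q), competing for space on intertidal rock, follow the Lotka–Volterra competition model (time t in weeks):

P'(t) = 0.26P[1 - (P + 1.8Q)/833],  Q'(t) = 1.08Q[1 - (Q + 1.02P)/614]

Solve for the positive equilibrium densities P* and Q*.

P* ≈ 326, Q* ≈ 282

Setting both brackets to zero gives the nullclines P + 1.8Q = 833 and 1.02P + Q = 614.
Substituting Q = 614 - 1.02P into the first: P(1 - 1.8·1.02) = 833 - 1.8·614.
So P* = -272/-0.836 = 326, and then Q* = 614 - 1.02·326 = 282.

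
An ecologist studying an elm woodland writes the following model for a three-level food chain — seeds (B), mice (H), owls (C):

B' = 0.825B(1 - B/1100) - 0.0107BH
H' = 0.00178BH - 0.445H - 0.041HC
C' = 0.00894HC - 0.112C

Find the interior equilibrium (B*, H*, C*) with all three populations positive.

From dC/dt = 0: 0.00894H* = 0.112, so H* = 12.5.
From dB/dt = 0: 0.825(1 - B*/1100) = 0.0107·12.5, giving B* = 1100·(1 - 0.162) = 921.
From dH/dt = 0: 0.00178·921 - 0.445 = 0.041C*, so C* = 1.19/0.041 = 29.1.

B* ≈ 921, H* ≈ 12.5, C* ≈ 29.1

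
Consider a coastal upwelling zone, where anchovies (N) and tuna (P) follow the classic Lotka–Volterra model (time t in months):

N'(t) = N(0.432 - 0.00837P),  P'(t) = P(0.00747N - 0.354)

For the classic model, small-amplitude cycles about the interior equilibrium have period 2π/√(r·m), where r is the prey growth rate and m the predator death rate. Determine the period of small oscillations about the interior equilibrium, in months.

T ≈ 16.1 months

Here r = 0.432 and m = 0.354, so r·m = 0.153.
ω = √0.153 = 0.391 per month, hence T = 2π/ω ≈ 16.1 months.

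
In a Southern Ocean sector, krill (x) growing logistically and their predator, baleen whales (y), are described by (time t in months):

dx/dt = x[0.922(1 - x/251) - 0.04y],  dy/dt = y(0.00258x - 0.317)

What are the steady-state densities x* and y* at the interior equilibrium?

x* ≈ 123, y* ≈ 11.8

From dy/dt = 0 with y > 0: 0.00258x* = 0.317, so x* = 123.
Substitute into dx/dt = 0: 0.922(1 - 123/251) = 0.04y*.
The bracket is 0.51, giving y* = 0.471/0.04 = 11.8.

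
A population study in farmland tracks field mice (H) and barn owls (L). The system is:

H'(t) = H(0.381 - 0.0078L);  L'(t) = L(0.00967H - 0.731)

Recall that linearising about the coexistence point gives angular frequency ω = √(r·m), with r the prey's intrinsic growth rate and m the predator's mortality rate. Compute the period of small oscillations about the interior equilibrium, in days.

T ≈ 11.9 days

Here r = 0.381 and m = 0.731, so r·m = 0.279.
ω = √0.279 = 0.528 per day, hence T = 2π/ω ≈ 11.9 days.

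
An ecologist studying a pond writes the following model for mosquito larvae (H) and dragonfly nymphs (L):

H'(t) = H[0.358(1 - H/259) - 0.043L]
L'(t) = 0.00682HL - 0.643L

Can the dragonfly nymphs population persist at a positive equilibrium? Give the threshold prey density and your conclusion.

The predator equation gives dL/dt > 0 only when H > 0.643/0.00682 = 94.3.
Without the predator, H → K = 259. Since 259 > 94.3, the predator can invade and persist.

Threshold H = 94.3; K > 94.3, so yes, the predator persists.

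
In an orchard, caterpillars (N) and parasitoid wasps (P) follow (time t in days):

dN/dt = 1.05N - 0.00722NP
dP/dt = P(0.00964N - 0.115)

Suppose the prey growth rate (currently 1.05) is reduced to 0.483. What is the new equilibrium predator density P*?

At the interior fixed point, setting dN/dt = 0 with N > 0 fixes P* = (prey growth rate)/(NP coefficient) — independent of the other coefficients.
With the change, P* = 0.483/0.00722 = 66.9; it falls from 145.

P* ≈ 66.9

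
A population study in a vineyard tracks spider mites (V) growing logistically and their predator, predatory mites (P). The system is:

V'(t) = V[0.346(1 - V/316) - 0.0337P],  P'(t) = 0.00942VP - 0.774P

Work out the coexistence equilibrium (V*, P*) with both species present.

From dP/dt = 0 with P > 0: 0.00942V* = 0.774, so V* = 82.2.
Substitute into dV/dt = 0: 0.346(1 - 82.2/316) = 0.0337P*.
The bracket is 0.74, giving P* = 0.256/0.0337 = 7.6.

V* ≈ 82.2, P* ≈ 7.6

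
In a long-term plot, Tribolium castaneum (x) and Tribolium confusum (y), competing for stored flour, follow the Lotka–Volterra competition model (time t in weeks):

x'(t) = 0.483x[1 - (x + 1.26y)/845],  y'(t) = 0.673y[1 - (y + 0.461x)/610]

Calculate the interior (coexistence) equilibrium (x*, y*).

Setting both brackets to zero gives the nullclines x + 1.26y = 845 and 0.461x + y = 610.
Substituting y = 610 - 0.461x into the first: x(1 - 1.26·0.461) = 845 - 1.26·610.
So x* = 76.4/0.419 = 182, and then y* = 610 - 0.461·182 = 526.

x* ≈ 182, y* ≈ 526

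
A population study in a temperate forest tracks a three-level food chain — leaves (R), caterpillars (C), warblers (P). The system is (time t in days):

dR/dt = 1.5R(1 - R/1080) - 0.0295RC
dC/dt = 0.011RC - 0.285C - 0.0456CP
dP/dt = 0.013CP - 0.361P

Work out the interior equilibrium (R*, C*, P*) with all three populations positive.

R* ≈ 490, C* ≈ 27.8, P* ≈ 112

From dP/dt = 0: 0.013C* = 0.361, so C* = 27.8.
From dR/dt = 0: 1.5(1 - R*/1080) = 0.0295·27.8, giving R* = 1080·(1 - 0.546) = 490.
From dC/dt = 0: 0.011·490 - 0.285 = 0.0456P*, so P* = 5.11/0.0456 = 112.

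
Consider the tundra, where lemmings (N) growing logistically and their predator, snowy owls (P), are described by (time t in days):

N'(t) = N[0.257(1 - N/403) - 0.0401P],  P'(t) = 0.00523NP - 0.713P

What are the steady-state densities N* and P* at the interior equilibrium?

N* ≈ 136, P* ≈ 4.24

From dP/dt = 0 with P > 0: 0.00523N* = 0.713, so N* = 136.
Substitute into dN/dt = 0: 0.257(1 - 136/403) = 0.0401P*.
The bracket is 0.662, giving P* = 0.17/0.0401 = 4.24.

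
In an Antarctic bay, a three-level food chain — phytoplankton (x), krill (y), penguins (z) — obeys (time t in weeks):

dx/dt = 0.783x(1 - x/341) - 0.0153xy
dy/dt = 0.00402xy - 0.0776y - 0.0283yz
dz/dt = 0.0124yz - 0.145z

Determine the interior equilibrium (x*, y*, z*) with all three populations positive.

From dz/dt = 0: 0.0124y* = 0.145, so y* = 11.7.
From dx/dt = 0: 0.783(1 - x*/341) = 0.0153·11.7, giving x* = 341·(1 - 0.228) = 263.
From dy/dt = 0: 0.00402·263 - 0.0776 = 0.0283z*, so z* = 0.98/0.0283 = 34.6.

x* ≈ 263, y* ≈ 11.7, z* ≈ 34.6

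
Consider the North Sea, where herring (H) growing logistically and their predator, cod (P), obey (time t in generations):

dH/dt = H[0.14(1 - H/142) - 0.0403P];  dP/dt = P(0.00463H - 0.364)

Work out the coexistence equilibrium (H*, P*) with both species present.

H* ≈ 78.6, P* ≈ 1.55

From dP/dt = 0 with P > 0: 0.00463H* = 0.364, so H* = 78.6.
Substitute into dH/dt = 0: 0.14(1 - 78.6/142) = 0.0403P*.
The bracket is 0.446, giving P* = 0.0625/0.0403 = 1.55.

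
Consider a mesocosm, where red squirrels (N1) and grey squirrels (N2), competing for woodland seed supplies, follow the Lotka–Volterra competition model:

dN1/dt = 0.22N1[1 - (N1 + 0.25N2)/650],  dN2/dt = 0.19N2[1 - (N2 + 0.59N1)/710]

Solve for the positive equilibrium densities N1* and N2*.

Setting both brackets to zero gives the nullclines N1 + 0.25N2 = 650 and 0.59N1 + N2 = 710.
Substituting N2 = 710 - 0.59N1 into the first: N1(1 - 0.25·0.59) = 650 - 0.25·710.
So N1* = 472/0.853 = 554, and then N2* = 710 - 0.59·554 = 383.

N1* ≈ 554, N2* ≈ 383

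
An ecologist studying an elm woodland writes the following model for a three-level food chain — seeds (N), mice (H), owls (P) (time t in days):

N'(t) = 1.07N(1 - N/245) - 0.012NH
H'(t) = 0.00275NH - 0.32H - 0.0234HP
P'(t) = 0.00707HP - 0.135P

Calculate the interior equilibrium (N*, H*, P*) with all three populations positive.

N* ≈ 193, H* ≈ 19.1, P* ≈ 8.95

From dP/dt = 0: 0.00707H* = 0.135, so H* = 19.1.
From dN/dt = 0: 1.07(1 - N*/245) = 0.012·19.1, giving N* = 245·(1 - 0.214) = 193.
From dH/dt = 0: 0.00275·193 - 0.32 = 0.0234P*, so P* = 0.209/0.0234 = 8.95.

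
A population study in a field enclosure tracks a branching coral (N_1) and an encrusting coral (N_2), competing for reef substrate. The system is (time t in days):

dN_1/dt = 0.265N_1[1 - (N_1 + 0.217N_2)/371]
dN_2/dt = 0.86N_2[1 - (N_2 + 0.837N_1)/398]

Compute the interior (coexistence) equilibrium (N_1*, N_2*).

Setting both brackets to zero gives the nullclines N_1 + 0.217N_2 = 371 and 0.837N_1 + N_2 = 398.
Substituting N_2 = 398 - 0.837N_1 into the first: N_1(1 - 0.217·0.837) = 371 - 0.217·398.
So N_1* = 285/0.818 = 348, and then N_2* = 398 - 0.837·348 = 107.

N_1* ≈ 348, N_2* ≈ 107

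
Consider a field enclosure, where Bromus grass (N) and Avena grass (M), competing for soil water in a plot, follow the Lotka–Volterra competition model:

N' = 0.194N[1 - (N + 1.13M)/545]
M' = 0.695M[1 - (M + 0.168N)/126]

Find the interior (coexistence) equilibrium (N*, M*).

Setting both brackets to zero gives the nullclines N + 1.13M = 545 and 0.168N + M = 126.
Substituting M = 126 - 0.168N into the first: N(1 - 1.13·0.168) = 545 - 1.13·126.
So N* = 403/0.81 = 497, and then M* = 126 - 0.168·497 = 42.5.

N* ≈ 497, M* ≈ 42.5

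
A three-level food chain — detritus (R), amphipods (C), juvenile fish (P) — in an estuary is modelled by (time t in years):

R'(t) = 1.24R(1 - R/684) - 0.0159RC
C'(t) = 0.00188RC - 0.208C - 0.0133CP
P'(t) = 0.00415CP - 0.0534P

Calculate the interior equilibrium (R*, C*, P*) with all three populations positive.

From dP/dt = 0: 0.00415C* = 0.0534, so C* = 12.9.
From dR/dt = 0: 1.24(1 - R*/684) = 0.0159·12.9, giving R* = 684·(1 - 0.165) = 571.
From dC/dt = 0: 0.00188·571 - 0.208 = 0.0133P*, so P* = 0.866/0.0133 = 65.1.

R* ≈ 571, C* ≈ 12.9, P* ≈ 65.1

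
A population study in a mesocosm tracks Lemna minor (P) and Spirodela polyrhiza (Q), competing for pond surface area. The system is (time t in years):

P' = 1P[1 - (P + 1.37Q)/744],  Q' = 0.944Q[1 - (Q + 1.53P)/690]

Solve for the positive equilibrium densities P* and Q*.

Setting both brackets to zero gives the nullclines P + 1.37Q = 744 and 1.53P + Q = 690.
Substituting Q = 690 - 1.53P into the first: P(1 - 1.37·1.53) = 744 - 1.37·690.
So P* = -201/-1.1 = 184, and then Q* = 690 - 1.53·184 = 409.

P* ≈ 184, Q* ≈ 409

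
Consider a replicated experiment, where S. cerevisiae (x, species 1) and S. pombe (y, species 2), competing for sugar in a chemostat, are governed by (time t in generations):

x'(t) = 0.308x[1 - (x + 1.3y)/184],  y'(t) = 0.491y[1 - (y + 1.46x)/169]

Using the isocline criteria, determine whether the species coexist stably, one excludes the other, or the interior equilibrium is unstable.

unstable coexistence (outcome depends on initial conditions)

Compare the nullcline intercepts: K1/α12 = 184/1.3 = 142 < K2 = 169; K2/α21 = 169/1.46 = 116 < K1 = 184.
Since both are reversed, neither can invade when rare; the interior point is a saddle.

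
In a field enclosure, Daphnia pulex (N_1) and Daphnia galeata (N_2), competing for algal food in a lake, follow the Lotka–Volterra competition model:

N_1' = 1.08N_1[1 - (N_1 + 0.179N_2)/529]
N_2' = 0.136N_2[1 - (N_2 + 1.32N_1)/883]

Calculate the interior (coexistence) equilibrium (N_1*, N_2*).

Setting both brackets to zero gives the nullclines N_1 + 0.179N_2 = 529 and 1.32N_1 + N_2 = 883.
Substituting N_2 = 883 - 1.32N_1 into the first: N_1(1 - 0.179·1.32) = 529 - 0.179·883.
So N_1* = 371/0.764 = 486, and then N_2* = 883 - 1.32·486 = 242.

N_1* ≈ 486, N_2* ≈ 242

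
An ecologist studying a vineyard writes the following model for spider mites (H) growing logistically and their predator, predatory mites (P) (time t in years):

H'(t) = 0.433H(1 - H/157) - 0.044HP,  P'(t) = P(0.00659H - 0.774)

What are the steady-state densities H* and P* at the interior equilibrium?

H* ≈ 117, P* ≈ 2.48

From dP/dt = 0 with P > 0: 0.00659H* = 0.774, so H* = 117.
Substitute into dH/dt = 0: 0.433(1 - 117/157) = 0.044P*.
The bracket is 0.252, giving P* = 0.109/0.044 = 2.48.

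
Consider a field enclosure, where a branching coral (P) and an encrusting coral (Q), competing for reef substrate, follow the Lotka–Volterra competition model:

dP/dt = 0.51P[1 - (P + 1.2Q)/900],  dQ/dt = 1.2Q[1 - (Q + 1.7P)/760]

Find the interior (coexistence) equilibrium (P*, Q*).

Setting both brackets to zero gives the nullclines P + 1.2Q = 900 and 1.7P + Q = 760.
Substituting Q = 760 - 1.7P into the first: P(1 - 1.2·1.7) = 900 - 1.2·760.
So P* = -12/-1.04 = 11.5, and then Q* = 760 - 1.7·11.5 = 740.

P* ≈ 11.5, Q* ≈ 740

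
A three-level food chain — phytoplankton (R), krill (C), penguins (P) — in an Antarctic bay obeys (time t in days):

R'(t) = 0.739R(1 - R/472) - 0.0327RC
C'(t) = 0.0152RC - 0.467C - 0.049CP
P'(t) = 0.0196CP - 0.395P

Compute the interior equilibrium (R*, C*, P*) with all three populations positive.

R* ≈ 51.1, C* ≈ 20.2, P* ≈ 6.32

From dP/dt = 0: 0.0196C* = 0.395, so C* = 20.2.
From dR/dt = 0: 0.739(1 - R*/472) = 0.0327·20.2, giving R* = 472·(1 - 0.892) = 51.1.
From dC/dt = 0: 0.0152·51.1 - 0.467 = 0.049P*, so P* = 0.31/0.049 = 6.32.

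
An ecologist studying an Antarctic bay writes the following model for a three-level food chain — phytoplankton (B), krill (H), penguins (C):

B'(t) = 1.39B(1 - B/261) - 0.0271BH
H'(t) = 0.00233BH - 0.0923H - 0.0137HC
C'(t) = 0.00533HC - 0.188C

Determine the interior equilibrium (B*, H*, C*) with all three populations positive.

B* ≈ 81.5, H* ≈ 35.3, C* ≈ 7.13

From dC/dt = 0: 0.00533H* = 0.188, so H* = 35.3.
From dB/dt = 0: 1.39(1 - B*/261) = 0.0271·35.3, giving B* = 261·(1 - 0.688) = 81.5.
From dH/dt = 0: 0.00233·81.5 - 0.0923 = 0.0137C*, so C* = 0.0976/0.0137 = 7.13.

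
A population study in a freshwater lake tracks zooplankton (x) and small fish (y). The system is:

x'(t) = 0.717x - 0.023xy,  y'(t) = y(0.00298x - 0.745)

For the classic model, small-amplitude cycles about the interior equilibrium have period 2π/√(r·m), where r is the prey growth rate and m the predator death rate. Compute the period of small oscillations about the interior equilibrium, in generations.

T ≈ 8.6 generations

Here r = 0.717 and m = 0.745, so r·m = 0.534.
ω = √0.534 = 0.731 per generation, hence T = 2π/ω ≈ 8.6 generations.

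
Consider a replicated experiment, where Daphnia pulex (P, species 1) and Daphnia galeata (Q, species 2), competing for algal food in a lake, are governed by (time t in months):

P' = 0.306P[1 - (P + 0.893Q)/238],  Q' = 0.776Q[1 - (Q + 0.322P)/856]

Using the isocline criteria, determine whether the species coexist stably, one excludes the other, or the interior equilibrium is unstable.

Compare the nullcline intercepts: K1/α12 = 238/0.893 = 267 < K2 = 856; K2/α21 = 856/0.322 = 2660 > K1 = 238.
Since the inequalities point opposite ways, species 2 can invade but species 1 cannot.

species 2 excludes species 1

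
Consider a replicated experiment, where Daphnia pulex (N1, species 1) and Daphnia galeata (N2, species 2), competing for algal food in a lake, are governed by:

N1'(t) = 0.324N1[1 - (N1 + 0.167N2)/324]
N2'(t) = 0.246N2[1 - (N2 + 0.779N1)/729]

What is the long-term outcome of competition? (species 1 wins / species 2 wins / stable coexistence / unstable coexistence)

Compare the nullcline intercepts: K1/α12 = 324/0.167 = 1940 > K2 = 729; K2/α21 = 729/0.779 = 936 > K1 = 324.
Since both inequalities hold, each species can invade when rare, so the interior equilibrium is stable.

stable coexistence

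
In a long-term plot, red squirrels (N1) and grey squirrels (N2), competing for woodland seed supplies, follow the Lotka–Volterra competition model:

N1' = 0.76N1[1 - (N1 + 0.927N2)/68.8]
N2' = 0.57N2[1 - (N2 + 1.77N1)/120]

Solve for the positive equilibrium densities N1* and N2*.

N1* ≈ 66.2, N2* ≈ 2.77

Setting both brackets to zero gives the nullclines N1 + 0.927N2 = 68.8 and 1.77N1 + N2 = 120.
Substituting N2 = 120 - 1.77N1 into the first: N1(1 - 0.927·1.77) = 68.8 - 0.927·120.
So N1* = -42.4/-0.641 = 66.2, and then N2* = 120 - 1.77·66.2 = 2.77.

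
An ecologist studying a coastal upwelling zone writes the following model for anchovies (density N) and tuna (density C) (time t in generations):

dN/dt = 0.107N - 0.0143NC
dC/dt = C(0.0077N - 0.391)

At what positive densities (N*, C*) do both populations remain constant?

N* ≈ 50.8, C* ≈ 7.48

Set dC/dt = 0 with C > 0: 0.0077N - 0.391 = 0, so N* = 0.391/0.0077 = 50.8.
Set dN/dt = 0 with N > 0: 0.107 - 0.0143C = 0, so C* = 0.107/0.0143 = 7.48.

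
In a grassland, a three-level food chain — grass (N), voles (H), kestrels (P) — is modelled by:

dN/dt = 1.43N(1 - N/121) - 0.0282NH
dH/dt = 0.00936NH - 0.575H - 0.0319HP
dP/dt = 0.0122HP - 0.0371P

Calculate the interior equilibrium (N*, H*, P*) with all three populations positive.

From dP/dt = 0: 0.0122H* = 0.0371, so H* = 3.04.
From dN/dt = 0: 1.43(1 - N*/121) = 0.0282·3.04, giving N* = 121·(1 - 0.06) = 114.
From dH/dt = 0: 0.00936·114 - 0.575 = 0.0319P*, so P* = 0.49/0.0319 = 15.3.

N* ≈ 114, H* ≈ 3.04, P* ≈ 15.3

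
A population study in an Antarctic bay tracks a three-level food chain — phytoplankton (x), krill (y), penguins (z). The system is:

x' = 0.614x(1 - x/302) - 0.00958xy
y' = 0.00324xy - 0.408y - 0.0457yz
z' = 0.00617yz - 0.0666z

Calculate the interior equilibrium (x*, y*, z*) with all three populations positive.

From dz/dt = 0: 0.00617y* = 0.0666, so y* = 10.8.
From dx/dt = 0: 0.614(1 - x*/302) = 0.00958·10.8, giving x* = 302·(1 - 0.168) = 251.
From dy/dt = 0: 0.00324·251 - 0.408 = 0.0457z*, so z* = 0.406/0.0457 = 8.88.

x* ≈ 251, y* ≈ 10.8, z* ≈ 8.88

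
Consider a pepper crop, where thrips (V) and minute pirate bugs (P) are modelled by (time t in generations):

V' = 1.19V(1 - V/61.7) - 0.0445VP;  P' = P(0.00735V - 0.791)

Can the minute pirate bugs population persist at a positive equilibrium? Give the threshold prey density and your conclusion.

The predator equation gives dP/dt > 0 only when V > 0.791/0.00735 = 108.
Without the predator, V → K = 61.7. Since 61.7 < 108, the predator cannot invade.

Threshold V = 108; K < 108, so no, the predator goes extinct.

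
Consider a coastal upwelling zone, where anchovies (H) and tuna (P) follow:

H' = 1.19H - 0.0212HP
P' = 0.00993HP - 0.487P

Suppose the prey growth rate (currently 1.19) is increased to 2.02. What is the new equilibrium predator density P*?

At the interior fixed point, setting dH/dt = 0 with H > 0 fixes P* = (prey growth rate)/(HP coefficient) — independent of the other coefficients.
With the change, P* = 2.02/0.0212 = 95.3; it rises from 56.1.

P* ≈ 95.3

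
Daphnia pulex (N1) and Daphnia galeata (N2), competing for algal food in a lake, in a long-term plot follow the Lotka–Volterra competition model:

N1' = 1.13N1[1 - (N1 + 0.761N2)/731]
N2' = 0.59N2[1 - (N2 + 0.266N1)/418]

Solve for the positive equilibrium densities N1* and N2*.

Setting both brackets to zero gives the nullclines N1 + 0.761N2 = 731 and 0.266N1 + N2 = 418.
Substituting N2 = 418 - 0.266N1 into the first: N1(1 - 0.761·0.266) = 731 - 0.761·418.
So N1* = 413/0.798 = 518, and then N2* = 418 - 0.266·518 = 280.

N1* ≈ 518, N2* ≈ 280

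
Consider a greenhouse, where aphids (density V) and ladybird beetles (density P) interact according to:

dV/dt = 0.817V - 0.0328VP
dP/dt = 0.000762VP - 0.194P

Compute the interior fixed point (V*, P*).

Set dP/dt = 0 with P > 0: 0.000762V - 0.194 = 0, so V* = 0.194/0.000762 = 255.
Set dV/dt = 0 with V > 0: 0.817 - 0.0328P = 0, so P* = 0.817/0.0328 = 24.9.

V* ≈ 255, P* ≈ 24.9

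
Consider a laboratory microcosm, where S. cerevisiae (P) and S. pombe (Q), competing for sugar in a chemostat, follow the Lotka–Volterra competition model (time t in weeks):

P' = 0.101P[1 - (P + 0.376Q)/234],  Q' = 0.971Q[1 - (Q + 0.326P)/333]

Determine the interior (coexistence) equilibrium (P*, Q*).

P* ≈ 124, Q* ≈ 293

Setting both brackets to zero gives the nullclines P + 0.376Q = 234 and 0.326P + Q = 333.
Substituting Q = 333 - 0.326P into the first: P(1 - 0.376·0.326) = 234 - 0.376·333.
So P* = 109/0.877 = 124, and then Q* = 333 - 0.326·124 = 293.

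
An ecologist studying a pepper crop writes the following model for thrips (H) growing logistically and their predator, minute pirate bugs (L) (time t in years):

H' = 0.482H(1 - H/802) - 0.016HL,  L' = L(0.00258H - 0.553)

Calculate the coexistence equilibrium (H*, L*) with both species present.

From dL/dt = 0 with L > 0: 0.00258H* = 0.553, so H* = 214.
Substitute into dH/dt = 0: 0.482(1 - 214/802) = 0.016L*.
The bracket is 0.733, giving L* = 0.353/0.016 = 22.1.

H* ≈ 214, L* ≈ 22.1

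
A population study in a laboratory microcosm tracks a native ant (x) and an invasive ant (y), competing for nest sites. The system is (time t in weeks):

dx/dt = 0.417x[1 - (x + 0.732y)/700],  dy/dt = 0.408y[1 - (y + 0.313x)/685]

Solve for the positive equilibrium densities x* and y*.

x* ≈ 258, y* ≈ 604

Setting both brackets to zero gives the nullclines x + 0.732y = 700 and 0.313x + y = 685.
Substituting y = 685 - 0.313x into the first: x(1 - 0.732·0.313) = 700 - 0.732·685.
So x* = 199/0.771 = 258, and then y* = 685 - 0.313·258 = 604.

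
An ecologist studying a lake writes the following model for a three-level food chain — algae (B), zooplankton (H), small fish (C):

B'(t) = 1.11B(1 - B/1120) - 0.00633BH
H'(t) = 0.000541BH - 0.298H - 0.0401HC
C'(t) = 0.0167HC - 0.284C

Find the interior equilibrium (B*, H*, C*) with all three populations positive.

B* ≈ 1010, H* ≈ 17, C* ≈ 6.21

From dC/dt = 0: 0.0167H* = 0.284, so H* = 17.
From dB/dt = 0: 1.11(1 - B*/1120) = 0.00633·17, giving B* = 1120·(1 - 0.097) = 1010.
From dH/dt = 0: 0.000541·1010 - 0.298 = 0.0401C*, so C* = 0.249/0.0401 = 6.21.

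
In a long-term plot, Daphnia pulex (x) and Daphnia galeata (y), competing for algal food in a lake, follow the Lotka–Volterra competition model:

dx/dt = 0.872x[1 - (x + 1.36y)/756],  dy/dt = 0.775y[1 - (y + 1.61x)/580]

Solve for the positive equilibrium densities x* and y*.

x* ≈ 27.6, y* ≈ 536

Setting both brackets to zero gives the nullclines x + 1.36y = 756 and 1.61x + y = 580.
Substituting y = 580 - 1.61x into the first: x(1 - 1.36·1.61) = 756 - 1.36·580.
So x* = -32.8/-1.19 = 27.6, and then y* = 580 - 1.61·27.6 = 536.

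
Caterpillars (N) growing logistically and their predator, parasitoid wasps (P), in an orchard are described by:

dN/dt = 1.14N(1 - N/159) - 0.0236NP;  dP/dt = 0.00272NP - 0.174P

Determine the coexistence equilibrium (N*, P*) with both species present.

From dP/dt = 0 with P > 0: 0.00272N* = 0.174, so N* = 64.
Substitute into dN/dt = 0: 1.14(1 - 64/159) = 0.0236P*.
The bracket is 0.598, giving P* = 0.681/0.0236 = 28.9.

N* ≈ 64, P* ≈ 28.9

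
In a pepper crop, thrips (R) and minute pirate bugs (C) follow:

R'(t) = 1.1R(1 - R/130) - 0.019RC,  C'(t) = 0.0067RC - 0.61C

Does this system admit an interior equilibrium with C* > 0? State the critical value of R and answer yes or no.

Threshold R = 91; K > 91, so yes, the predator persists.

The predator equation gives dC/dt > 0 only when R > 0.61/0.0067 = 91.
Without the predator, R → K = 130. Since 130 > 91, the predator can invade and persist.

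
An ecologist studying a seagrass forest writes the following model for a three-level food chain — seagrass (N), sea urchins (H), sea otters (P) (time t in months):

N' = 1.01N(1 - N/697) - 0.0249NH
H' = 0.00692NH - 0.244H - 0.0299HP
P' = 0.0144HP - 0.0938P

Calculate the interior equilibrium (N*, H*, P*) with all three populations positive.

From dP/dt = 0: 0.0144H* = 0.0938, so H* = 6.51.
From dN/dt = 0: 1.01(1 - N*/697) = 0.0249·6.51, giving N* = 697·(1 - 0.161) = 585.
From dH/dt = 0: 0.00692·585 - 0.244 = 0.0299P*, so P* = 3.8/0.0299 = 127.

N* ≈ 585, H* ≈ 6.51, P* ≈ 127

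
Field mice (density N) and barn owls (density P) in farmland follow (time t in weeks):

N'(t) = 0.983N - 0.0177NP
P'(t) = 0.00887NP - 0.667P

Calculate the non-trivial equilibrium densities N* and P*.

N* ≈ 75.2, P* ≈ 55.5

Set dP/dt = 0 with P > 0: 0.00887N - 0.667 = 0, so N* = 0.667/0.00887 = 75.2.
Set dN/dt = 0 with N > 0: 0.983 - 0.0177P = 0, so P* = 0.983/0.0177 = 55.5.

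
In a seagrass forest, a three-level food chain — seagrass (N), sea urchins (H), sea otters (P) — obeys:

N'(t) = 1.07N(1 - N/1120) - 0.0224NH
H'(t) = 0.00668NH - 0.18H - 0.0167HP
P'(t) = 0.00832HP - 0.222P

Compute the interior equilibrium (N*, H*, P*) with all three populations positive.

N* ≈ 494, H* ≈ 26.7, P* ≈ 187

From dP/dt = 0: 0.00832H* = 0.222, so H* = 26.7.
From dN/dt = 0: 1.07(1 - N*/1120) = 0.0224·26.7, giving N* = 1120·(1 - 0.559) = 494.
From dH/dt = 0: 0.00668·494 - 0.18 = 0.0167P*, so P* = 3.12/0.0167 = 187.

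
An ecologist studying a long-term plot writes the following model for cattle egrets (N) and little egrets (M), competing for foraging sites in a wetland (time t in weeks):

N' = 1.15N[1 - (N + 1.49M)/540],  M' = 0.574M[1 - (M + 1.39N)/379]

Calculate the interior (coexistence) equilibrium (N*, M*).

Setting both brackets to zero gives the nullclines N + 1.49M = 540 and 1.39N + M = 379.
Substituting M = 379 - 1.39N into the first: N(1 - 1.49·1.39) = 540 - 1.49·379.
So N* = -24.7/-1.07 = 23.1, and then M* = 379 - 1.39·23.1 = 347.

N* ≈ 23.1, M* ≈ 347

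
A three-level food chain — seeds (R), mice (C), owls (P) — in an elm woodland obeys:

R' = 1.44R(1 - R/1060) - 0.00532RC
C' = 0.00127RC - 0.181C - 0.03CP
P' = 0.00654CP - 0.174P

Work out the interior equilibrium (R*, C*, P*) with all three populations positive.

R* ≈ 956, C* ≈ 26.6, P* ≈ 34.4

From dP/dt = 0: 0.00654C* = 0.174, so C* = 26.6.
From dR/dt = 0: 1.44(1 - R*/1060) = 0.00532·26.6, giving R* = 1060·(1 - 0.0983) = 956.
From dC/dt = 0: 0.00127·956 - 0.181 = 0.03P*, so P* = 1.03/0.03 = 34.4.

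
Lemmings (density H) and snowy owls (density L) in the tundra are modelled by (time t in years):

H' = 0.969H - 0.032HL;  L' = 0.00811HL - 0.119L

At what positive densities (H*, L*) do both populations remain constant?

Set dL/dt = 0 with L > 0: 0.00811H - 0.119 = 0, so H* = 0.119/0.00811 = 14.7.
Set dH/dt = 0 with H > 0: 0.969 - 0.032L = 0, so L* = 0.969/0.032 = 30.3.

H* ≈ 14.7, L* ≈ 30.3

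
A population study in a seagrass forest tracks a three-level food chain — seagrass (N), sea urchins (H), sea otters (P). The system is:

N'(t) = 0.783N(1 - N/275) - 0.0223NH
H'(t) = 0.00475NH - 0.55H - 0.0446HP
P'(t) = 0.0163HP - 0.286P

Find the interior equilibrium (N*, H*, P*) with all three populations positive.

From dP/dt = 0: 0.0163H* = 0.286, so H* = 17.5.
From dN/dt = 0: 0.783(1 - N*/275) = 0.0223·17.5, giving N* = 275·(1 - 0.5) = 138.
From dH/dt = 0: 0.00475·138 - 0.55 = 0.0446P*, so P* = 0.103/0.0446 = 2.32.

N* ≈ 138, H* ≈ 17.5, P* ≈ 2.32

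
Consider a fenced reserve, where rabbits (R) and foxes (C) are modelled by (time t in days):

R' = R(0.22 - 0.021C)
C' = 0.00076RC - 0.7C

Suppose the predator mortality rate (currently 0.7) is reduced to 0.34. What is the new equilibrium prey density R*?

R* ≈ 447

At the interior fixed point, setting dC/dt = 0 with C > 0 fixes R* = (predator death rate)/(RC coefficient) — independent of the other coefficients.
With the change, R* = 0.34/0.00076 = 447; it falls from 921.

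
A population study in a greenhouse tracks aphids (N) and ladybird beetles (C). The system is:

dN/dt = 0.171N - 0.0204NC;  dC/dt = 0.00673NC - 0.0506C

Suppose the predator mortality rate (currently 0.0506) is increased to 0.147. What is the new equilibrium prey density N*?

N* ≈ 21.8

At the interior fixed point, setting dC/dt = 0 with C > 0 fixes N* = (predator death rate)/(NC coefficient) — independent of the other coefficients.
With the change, N* = 0.147/0.00673 = 21.8; it rises from 7.52.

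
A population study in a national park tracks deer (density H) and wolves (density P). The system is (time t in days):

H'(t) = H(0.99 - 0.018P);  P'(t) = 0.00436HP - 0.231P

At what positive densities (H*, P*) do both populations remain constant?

Set dP/dt = 0 with P > 0: 0.00436H - 0.231 = 0, so H* = 0.231/0.00436 = 53.
Set dH/dt = 0 with H > 0: 0.99 - 0.018P = 0, so P* = 0.99/0.018 = 55.

H* ≈ 53, P* ≈ 55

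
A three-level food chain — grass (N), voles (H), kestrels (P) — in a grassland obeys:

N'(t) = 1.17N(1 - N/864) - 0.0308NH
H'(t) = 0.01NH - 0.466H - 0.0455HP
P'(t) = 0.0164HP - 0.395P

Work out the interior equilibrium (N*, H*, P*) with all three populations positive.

N* ≈ 316, H* ≈ 24.1, P* ≈ 59.3

From dP/dt = 0: 0.0164H* = 0.395, so H* = 24.1.
From dN/dt = 0: 1.17(1 - N*/864) = 0.0308·24.1, giving N* = 864·(1 - 0.634) = 316.
From dH/dt = 0: 0.01·316 - 0.466 = 0.0455P*, so P* = 2.7/0.0455 = 59.3.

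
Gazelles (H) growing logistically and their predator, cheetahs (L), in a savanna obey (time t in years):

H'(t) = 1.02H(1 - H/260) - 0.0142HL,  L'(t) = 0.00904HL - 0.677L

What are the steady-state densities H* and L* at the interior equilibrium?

H* ≈ 74.9, L* ≈ 51.1

From dL/dt = 0 with L > 0: 0.00904H* = 0.677, so H* = 74.9.
Substitute into dH/dt = 0: 1.02(1 - 74.9/260) = 0.0142L*.
The bracket is 0.712, giving L* = 0.726/0.0142 = 51.1.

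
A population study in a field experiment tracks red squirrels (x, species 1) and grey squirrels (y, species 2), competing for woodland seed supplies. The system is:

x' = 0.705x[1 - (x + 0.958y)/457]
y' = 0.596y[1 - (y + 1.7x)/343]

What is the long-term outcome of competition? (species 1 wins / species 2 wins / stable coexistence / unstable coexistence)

Compare the nullcline intercepts: K1/α12 = 457/0.958 = 477 > K2 = 343; K2/α21 = 343/1.7 = 202 < K1 = 457.
Since the inequalities point opposite ways, species 1 can invade but species 2 cannot.

species 1 excludes species 2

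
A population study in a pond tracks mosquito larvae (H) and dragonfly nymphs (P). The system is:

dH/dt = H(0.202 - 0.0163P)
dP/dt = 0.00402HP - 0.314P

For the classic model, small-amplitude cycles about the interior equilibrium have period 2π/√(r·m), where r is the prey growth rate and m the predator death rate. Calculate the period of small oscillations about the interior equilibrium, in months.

T ≈ 24.9 months

Here r = 0.202 and m = 0.314, so r·m = 0.0634.
ω = √0.0634 = 0.252 per month, hence T = 2π/ω ≈ 24.9 months.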